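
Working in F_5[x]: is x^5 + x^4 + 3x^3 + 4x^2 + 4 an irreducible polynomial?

Write P(x) = x^5 + x^4 + 3x^3 + 4x^2 + 4.
Check for roots in F_5: P(0) = 4; P(1) = 3; P(2) = 2; P(3) = 0 → root; P(4) = 0 → root.
P(3) = 0, so (x − 3) divides P(x); P is reducible.

No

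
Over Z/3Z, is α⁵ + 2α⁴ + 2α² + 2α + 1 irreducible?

Yes

Write f(α) = α⁵ + 2α⁴ + 2α² + 2α + 1.
Check for roots in Z/3Z: f(0) = 1; f(1) = 2; f(2) = 2.
No roots, so no linear factors.
Monic irreducibles of degree 2 over GF(3): α² + 1, α² + α + 2, α² + 2α + 2.
None of them divide f (all give nonzero remainder).
No irreducible factor of degree ≤ 2 exists, so f is irreducible over GF(3).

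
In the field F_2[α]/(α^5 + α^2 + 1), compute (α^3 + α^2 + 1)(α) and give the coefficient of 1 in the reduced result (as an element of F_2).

0

Multiply in F_2[α]: (α^3 + α^2 + 1)·(α) = α^4 + α^3 + α.
Reduced: α^4 + α^3 + α.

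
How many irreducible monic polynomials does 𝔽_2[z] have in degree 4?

3

Gauss's count: N_{2}(4) = (1/4) Σ_{d|4} μ(4/d)·2^d.
Divisors of 4: 1, 2, 4; μ(4/d) for each: 0, -1, 1.
Σ = − 2^2 + 2^4 = 12.
N = 12/4 = 3.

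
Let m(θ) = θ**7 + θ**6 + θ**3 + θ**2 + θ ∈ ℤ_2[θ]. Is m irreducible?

Check for roots in ℤ_2: m(0) = 0 → root; m(1) = 1.
m(0) = 0, so (θ) divides m(θ); m is reducible.

No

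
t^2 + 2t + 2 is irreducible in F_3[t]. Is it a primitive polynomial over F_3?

Yes

Write f(t) = t^2 + 2t + 2.
|GF(3^2)^×| = 3^2 − 1 = 8. Prime factorization: 8 = 2^3.
f is primitive ⇔ t has order 8 in GF(3)[t]/(f), i.e. t^(8/q) ≠ 1 for each prime q | 8.
t^(4) mod f = 2.
None equal 1, so t has full order 8; f is primitive.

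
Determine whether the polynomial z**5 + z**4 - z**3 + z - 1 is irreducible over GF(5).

Yes

Write f(z) = z**5 + z**4 - z**3 + z - 1.
Check for roots in GF(5): f(0) = 4; f(1) = 1; f(2) = 1; f(3) = 4; f(4) = 4.
No roots, so no linear factors.
Degree-2 irreducible divisors: test the 10 monic irreducibles of degree 2 over GF(5).
None of them divide f (all give nonzero remainder).
No irreducible factor of degree ≤ 2 exists, so f is irreducible over GF(5).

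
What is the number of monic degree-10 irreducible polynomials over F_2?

x^(2^10) − x is the product of all monic irreducibles of degree dividing 10; Möbius inversion gives N = (1/10) Σ μ(10/d)·2^d.
Divisors of 10: 1, 2, 5, 10; μ(10/d) for each: 1, -1, -1, 1.
Σ = 2^1 − 2^2 − 2^5 + 2^10 = 990.
N = 990/10 = 99.

99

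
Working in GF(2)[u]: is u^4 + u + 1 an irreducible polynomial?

Write h(u) = u^4 + u + 1.
Check for roots in GF(2): h(0) = 1; h(1) = 1.
No roots, so no linear factors.
Monic irreducibles of degree 2 over GF(2): u^2 + u + 1.
None of them divide h (all give nonzero remainder).
No irreducible factor of degree ≤ 2 exists, so h is irreducible over GF(2).

Yes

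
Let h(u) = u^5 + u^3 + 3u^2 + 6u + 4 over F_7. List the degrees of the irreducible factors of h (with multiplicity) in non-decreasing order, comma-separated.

Complete factorization: h(u) = (u^5 + u^3 + 3u^2 + 6u + 4).
Factor degrees with multiplicity: 5 = 5.

5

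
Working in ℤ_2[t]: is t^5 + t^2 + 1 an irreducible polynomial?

Yes

Write P(t) = t^5 + t^2 + 1.
Check for roots in ℤ_2: P(0) = 1; P(1) = 1.
No roots, so no linear factors.
Monic irreducibles of degree 2 over GF(2): t^2 + t + 1.
None of them divide P (all give nonzero remainder).
No irreducible factor of degree ≤ 2 exists, so P is irreducible over GF(2).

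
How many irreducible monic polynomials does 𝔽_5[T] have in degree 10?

976248

x^(5^10) − x is the product of all monic irreducibles of degree dividing 10; Möbius inversion gives N = (1/10) Σ μ(10/d)·5^d.
Divisors of 10: 1, 2, 5, 10; μ(10/d) for each: 1, -1, -1, 1.
Σ = 5^1 − 5^2 − 5^5 + 5^10 = 9762480.
N = 9762480/10 = 976248.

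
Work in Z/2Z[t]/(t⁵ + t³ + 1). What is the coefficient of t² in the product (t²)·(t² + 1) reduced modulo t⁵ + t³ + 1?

Multiply in Z/2Z[t]: (t²)·(t² + 1) = t⁴ + t².
Reduced: t⁴ + t².

1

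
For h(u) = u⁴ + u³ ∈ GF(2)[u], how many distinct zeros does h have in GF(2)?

Evaluate at each of the 2 elements of GF(2):
h(0) = 0 → root; h(1) = 0 → root.
Roots: {0, 1}.

2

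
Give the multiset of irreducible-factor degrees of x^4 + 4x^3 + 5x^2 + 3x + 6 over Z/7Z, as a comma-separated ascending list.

Write g(x) = x^4 + 4x^3 + 5x^2 + 3x + 6.
Complete factorization: g(x) = (x^2 + x + 4)·(x^2 + 3x + 5).
Factor degrees with multiplicity: 2 + 2 = 4.

2, 2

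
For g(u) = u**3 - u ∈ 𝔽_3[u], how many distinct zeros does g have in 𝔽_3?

3

Evaluate at each of the 3 elements of 𝔽_3:
g(0) = 0 → root; g(1) = 0 → root; g(2) = 0 → root.
Roots: {0, 1, 2}.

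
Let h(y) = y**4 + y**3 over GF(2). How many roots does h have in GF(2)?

2

Evaluate at each of the 2 elements of GF(2):
h(0) = 0 → root; h(1) = 0 → root.
Roots: {0, 1}.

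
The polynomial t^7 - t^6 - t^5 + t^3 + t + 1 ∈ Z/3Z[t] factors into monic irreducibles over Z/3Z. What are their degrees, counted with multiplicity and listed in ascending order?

7

Write g(t) = t^7 - t^6 - t^5 + t^3 + t + 1.
Roots in Z/3Z: g(0) = 1; g(1) = 2; g(2) = 1.
Complete factorization: g(t) = (t^7 - t^6 - t^5 + t^3 + t + 1).
Factor degrees with multiplicity: 7 = 7.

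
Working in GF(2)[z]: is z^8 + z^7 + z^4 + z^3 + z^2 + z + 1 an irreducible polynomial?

Yes

Write g(z) = z^8 + z^7 + z^4 + z^3 + z^2 + z + 1.
Check for roots in GF(2): g(0) = 1; g(1) = 1.
No roots, so no linear factors.
Monic irreducibles of degree 2 over GF(2): z^2 + z + 1.
None of them divide g (all give nonzero remainder).
Monic irreducibles of degree 3 over GF(2): z^3 + z + 1, z^3 + z^2 + 1.
None of them divide g (all give nonzero remainder).
Monic irreducibles of degree 4 over GF(2): z^4 + z + 1, z^4 + z^3 + 1, z^4 + z^3 + z^2 + z + 1.
None of them divide g (all give nonzero remainder).
No irreducible factor of degree ≤ 4 exists, so g is irreducible over GF(2).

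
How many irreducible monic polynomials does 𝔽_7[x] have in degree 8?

Gauss's count: N_{7}(8) = (1/8) Σ_{d|8} μ(8/d)·7^d.
Divisors of 8: 1, 2, 4, 8; μ(8/d) for each: 0, 0, -1, 1.
Σ = − 7^4 + 7^8 = 5762400.
N = 5762400/8 = 720300.

720300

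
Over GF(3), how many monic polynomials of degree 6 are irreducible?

By the necklace-counting formula, N_3(6) = (1/6) Σ_{d|6} μ(6/d)·3^d.
Divisors of 6: 1, 2, 3, 6; μ(6/d) for each: 1, -1, -1, 1.
Σ = 3^1 − 3^2 − 3^3 + 3^6 = 696.
N = 696/6 = 116.

116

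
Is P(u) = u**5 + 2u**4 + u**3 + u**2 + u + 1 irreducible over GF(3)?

Check for roots in GF(3): P(0) = 1; P(1) = 1; P(2) = 1.
No roots, so no linear factors.
Monic irreducibles of degree 2 over GF(3): u**2 + 1, u**2 + u + 2, u**2 + 2u + 2.
None of them divide P (all give nonzero remainder).
No irreducible factor of degree ≤ 2 exists, so P is irreducible over GF(3).

Yes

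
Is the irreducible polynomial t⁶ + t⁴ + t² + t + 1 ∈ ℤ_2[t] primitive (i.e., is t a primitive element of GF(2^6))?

No

Write f(t) = t⁶ + t⁴ + t² + t + 1.
|GF(2^6)^×| = 2^6 − 1 = 63. Prime factorization: 63 = 3^2·7.
f is primitive ⇔ t has order 63 in GF(2)[t]/(f), i.e. t^(63/q) ≠ 1 for each prime q | 63.
t^(21) mod f = 1
t^(9) mod f = t⁴ + t² + t.
Since t^(21) = 1, the order of t divides 21 < 63; not primitive.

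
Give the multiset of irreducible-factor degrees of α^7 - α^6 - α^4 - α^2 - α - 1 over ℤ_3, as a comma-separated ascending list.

7

Write h(α) = α^7 - α^6 - α^4 - α^2 - α - 1.
Roots in ℤ_3: h(0) = 2; h(1) = 2; h(2) = 2.
Complete factorization: h(α) = (α^7 - α^6 - α^4 - α^2 - α - 1).
Factor degrees with multiplicity: 7 = 7.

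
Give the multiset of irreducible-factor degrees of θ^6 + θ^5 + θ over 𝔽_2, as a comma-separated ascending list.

Write h(θ) = θ^6 + θ^5 + θ.
Roots in 𝔽_2: h(0) = 0 → root; h(1) = 1.
Linear factors from roots: (θ).
Complete factorization: h(θ) = (θ)·(θ^2 + θ + 1)·(θ^3 + θ + 1).
Factor degrees with multiplicity: 1 + 2 + 3 = 6.

1, 2, 3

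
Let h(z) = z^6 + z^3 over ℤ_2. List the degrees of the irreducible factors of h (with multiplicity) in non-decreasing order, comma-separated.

1, 1, 1, 1, 2

Roots in ℤ_2: h(0) = 0 → root; h(1) = 0 → root.
Linear factors from roots: (z), (z + 1).
Complete factorization: h(z) = (z + 1)·(z)^3·(z^2 + z + 1).
Factor degrees with multiplicity: 1 + 1 + 1 + 1 + 2 = 6.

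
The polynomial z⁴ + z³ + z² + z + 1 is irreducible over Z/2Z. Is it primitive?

No

Write f(z) = z⁴ + z³ + z² + z + 1.
|GF(2^4)^×| = 2^4 − 1 = 15. Prime factorization: 15 = 3·5.
f is primitive ⇔ z has order 15 in GF(2)[z]/(f), i.e. z^(15/q) ≠ 1 for each prime q | 15.
z^(5) mod f = 1
z^(3) mod f = z³.
Since z^(5) = 1, the order of z divides 5 < 15; not primitive.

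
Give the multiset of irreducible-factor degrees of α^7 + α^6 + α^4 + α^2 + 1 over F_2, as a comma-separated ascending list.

7

Write h(α) = α^7 + α^6 + α^4 + α^2 + 1.
Roots in F_2: h(0) = 1; h(1) = 1.
Complete factorization: h(α) = (α^7 + α^6 + α^4 + α^2 + 1).
Factor degrees with multiplicity: 7 = 7.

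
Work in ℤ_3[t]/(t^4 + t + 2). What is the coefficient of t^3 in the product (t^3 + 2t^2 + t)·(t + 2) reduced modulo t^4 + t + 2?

1

Multiply in ℤ_3[t]: (t^3 + 2t^2 + t)·(t + 2) = t^4 + t^3 + 2t^2 + 2t.
Reduce using t^4 ≡ 2t + 1 (mod t^4 + t + 2).
Reduced: t^3 + 2t^2 + t + 1.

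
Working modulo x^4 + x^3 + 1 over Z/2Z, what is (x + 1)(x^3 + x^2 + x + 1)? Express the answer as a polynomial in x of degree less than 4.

x^3

Multiply in Z/2Z[x]: (x + 1)·(x^3 + x^2 + x + 1) = x^4 + 1.
Reduce using x^4 ≡ x^3 + 1 (mod x^4 + x^3 + 1).
Reduced: x^3.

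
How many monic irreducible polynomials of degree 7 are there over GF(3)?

Gauss's count: N_{3}(7) = (1/7) Σ_{d|7} μ(7/d)·3^d.
Divisors of 7: 1, 7; μ(7/d) for each: -1, 1.
Σ = − 3^1 + 3^7 = 2184.
N = 2184/7 = 312.

312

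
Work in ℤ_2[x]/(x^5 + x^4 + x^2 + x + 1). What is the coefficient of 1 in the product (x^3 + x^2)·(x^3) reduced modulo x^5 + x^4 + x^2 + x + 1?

Multiply in ℤ_2[x]: (x^3 + x^2)·(x^3) = x^6 + x^5.
Reduce using x^5 ≡ x^4 + x^2 + x + 1 (mod x^5 + x^4 + x^2 + x + 1).
Reduced: x^3 + x^2 + x.

0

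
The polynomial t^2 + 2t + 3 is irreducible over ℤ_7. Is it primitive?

Yes

Write f(t) = t^2 + 2t + 3.
|GF(7^2)^×| = 7^2 − 1 = 48. Prime factorization: 48 = 2^4·3.
f is primitive ⇔ t has order 48 in GF(7)[t]/(f), i.e. t^(48/q) ≠ 1 for each prime q | 48.
t^(24) mod f = 6.
t^(16) mod f = 2.
None equal 1, so t has full order 48; f is primitive.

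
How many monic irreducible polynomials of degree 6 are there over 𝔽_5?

Gauss's count: N_{5}(6) = (1/6) Σ_{d|6} μ(6/d)·5^d.
Divisors of 6: 1, 2, 3, 6; μ(6/d) for each: 1, -1, -1, 1.
Σ = 5^1 − 5^2 − 5^3 + 5^6 = 15480.
N = 15480/6 = 2580.

2580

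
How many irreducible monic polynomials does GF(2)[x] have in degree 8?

Gauss's count: N_{2}(8) = (1/8) Σ_{d|8} μ(8/d)·2^d.
Divisors of 8: 1, 2, 4, 8; μ(8/d) for each: 0, 0, -1, 1.
Σ = − 2^4 + 2^8 = 240.
N = 240/8 = 30.

30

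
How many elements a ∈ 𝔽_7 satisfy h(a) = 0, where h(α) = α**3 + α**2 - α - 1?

2

Evaluate at each of the 7 elements of 𝔽_7:
h(0) = 6; h(1) = 0 → root; h(2) = 2; h(3) = 4; h(4) = 5; h(5) = 4; h(6) = 0 → root.
Roots: {1, 6}.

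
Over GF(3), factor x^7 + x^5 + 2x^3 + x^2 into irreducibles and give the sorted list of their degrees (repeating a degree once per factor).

1, 1, 1, 2, 2

Write h(x) = x^7 + x^5 + 2x^3 + x^2.
Roots in GF(3): h(0) = 0 → root; h(1) = 2; h(2) = 0 → root.
Linear factors from roots: (x), (x + 1).
Complete factorization: h(x) = (x + 1)·(x)^2·(x^2 + x + 2)^2.
Factor degrees with multiplicity: 1 + 1 + 1 + 2 + 2 = 7.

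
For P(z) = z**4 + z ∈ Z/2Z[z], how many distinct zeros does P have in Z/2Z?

2

Evaluate at each of the 2 elements of Z/2Z:
P(0) = 0 → root; P(1) = 0 → root.
Roots: {0, 1}.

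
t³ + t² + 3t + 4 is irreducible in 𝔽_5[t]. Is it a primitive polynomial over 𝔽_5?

Write f(t) = t³ + t² + 3t + 4.
|GF(5^3)^×| = 5^3 − 1 = 124. Prime factorization: 124 = 2^2·31.
f is primitive ⇔ t has order 124 in GF(5)[t]/(f), i.e. t^(124/q) ≠ 1 for each prime q | 124.
t^(62) mod f = 1
t^(4) mod f = 3t² + 4t + 4.
Since t^(62) = 1, the order of t divides 62 < 124; not primitive.

No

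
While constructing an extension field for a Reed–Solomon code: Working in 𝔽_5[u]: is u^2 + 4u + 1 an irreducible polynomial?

Write m(u) = u^2 + 4u + 1.
Check for roots in 𝔽_5: m(0) = 1; m(1) = 1; m(2) = 3; m(3) = 2; m(4) = 3.
No roots. A degree-2 polynomial over a field with no linear factor is irreducible.

Yes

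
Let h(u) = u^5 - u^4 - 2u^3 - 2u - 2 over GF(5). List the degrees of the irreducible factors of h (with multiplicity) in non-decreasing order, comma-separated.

Roots in GF(5): h(0) = 3; h(1) = 4; h(2) = 4; h(3) = 0 → root; h(4) = 0 → root.
Linear factors from roots: (u + 2), (u + 1).
Complete factorization: h(u) = (u + 1)·(u + 2)·(u^3 + u^2 - 2u - 1).
Factor degrees with multiplicity: 1 + 1 + 3 = 5.

1, 1, 3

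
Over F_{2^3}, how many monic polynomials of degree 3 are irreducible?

168

x^(8^3) − x is the product of all monic irreducibles of degree dividing 3; Möbius inversion gives N = (1/3) Σ μ(3/d)·8^d.
Divisors of 3: 1, 3; μ(3/d) for each: -1, 1.
Σ = − 8^1 + 8^3 = 504.
N = 504/3 = 168.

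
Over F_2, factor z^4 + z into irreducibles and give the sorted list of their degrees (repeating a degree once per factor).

1, 1, 2

Write g(z) = z^4 + z.
Roots in F_2: g(0) = 0 → root; g(1) = 0 → root.
Linear factors from roots: (z), (z + 1).
Complete factorization: g(z) = (z)·(z + 1)·(z^2 + z + 1).
Factor degrees with multiplicity: 1 + 1 + 2 = 4.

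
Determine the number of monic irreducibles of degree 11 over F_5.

x^(5^11) − x is the product of all monic irreducibles of degree dividing 11; Möbius inversion gives N = (1/11) Σ μ(11/d)·5^d.
Divisors of 11: 1, 11; μ(11/d) for each: -1, 1.
Σ = − 5^1 + 5^11 = 48828120.
N = 48828120/11 = 4438920.

4438920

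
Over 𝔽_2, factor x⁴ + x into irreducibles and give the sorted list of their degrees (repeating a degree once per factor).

1, 1, 2

Write h(x) = x⁴ + x.
Roots in 𝔽_2: h(0) = 0 → root; h(1) = 0 → root.
Linear factors from roots: (x), (x + 1).
Complete factorization: h(x) = (x)·(x + 1)·(x² + x + 1).
Factor degrees with multiplicity: 1 + 1 + 2 = 4.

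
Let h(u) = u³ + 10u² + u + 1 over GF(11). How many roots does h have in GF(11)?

2

Evaluate at each of the 11 elements of GF(11):
h(0) = 1; h(1) = 2; h(2) = 7; h(3) = 0 → root; h(4) = 9; h(5) = 7; h(6) = 0 → root; h(7) = 5; h(8) = 6; h(9) = 9; h(10) = 9.
Roots: {3, 6}.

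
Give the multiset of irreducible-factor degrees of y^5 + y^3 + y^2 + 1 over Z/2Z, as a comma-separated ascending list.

1, 1, 1, 2

Write h(y) = y^5 + y^3 + y^2 + 1.
Roots in Z/2Z: h(0) = 1; h(1) = 0 → root.
Linear factors from roots: (y + 1).
Complete factorization: h(y) = (y + 1)^3·(y^2 + y + 1).
Factor degrees with multiplicity: 1 + 1 + 1 + 2 = 5.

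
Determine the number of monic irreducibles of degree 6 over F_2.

9

Gauss's count: N_{2}(6) = (1/6) Σ_{d|6} μ(6/d)·2^d.
Divisors of 6: 1, 2, 3, 6; μ(6/d) for each: 1, -1, -1, 1.
Σ = 2^1 − 2^2 − 2^3 + 2^6 = 54.
N = 54/6 = 9.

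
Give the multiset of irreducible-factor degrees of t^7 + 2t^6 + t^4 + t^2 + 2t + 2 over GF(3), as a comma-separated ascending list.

Write f(t) = t^7 + 2t^6 + t^4 + t^2 + 2t + 2.
Roots in GF(3): f(0) = 2; f(1) = 0 → root; f(2) = 0 → root.
Linear factors from roots: (t + 2), (t + 1).
Complete factorization: f(t) = (t + 1)^2·(t + 2)^2·(t^3 + 2t^2 + 2t + 2).
Factor degrees with multiplicity: 1 + 1 + 1 + 1 + 3 = 7.

1, 1, 1, 1, 3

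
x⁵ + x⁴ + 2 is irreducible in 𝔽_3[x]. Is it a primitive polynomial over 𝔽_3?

No

Write f(x) = x⁵ + x⁴ + 2.
|GF(3^5)^×| = 3^5 − 1 = 242. Prime factorization: 242 = 2·11^2.
f is primitive ⇔ x has order 242 in GF(3)[x]/(f), i.e. x^(242/q) ≠ 1 for each prime q | 242.
x^(121) mod f = 1
x^(22) mod f = 2x² + x + 1.
Since x^(121) = 1, the order of x divides 121 < 242; not primitive.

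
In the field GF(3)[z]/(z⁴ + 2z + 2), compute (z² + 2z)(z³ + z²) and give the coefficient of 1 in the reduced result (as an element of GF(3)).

Multiply in GF(3)[z]: (z² + 2z)·(z³ + z²) = z⁵ + 2z³.
Reduce using z⁴ ≡ z + 1 (mod z⁴ + 2z + 2).
Reduced: 2z³ + z² + z.

0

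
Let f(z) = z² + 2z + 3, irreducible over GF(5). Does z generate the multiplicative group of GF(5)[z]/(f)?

Yes

|GF(5^2)^×| = 5^2 − 1 = 24. Prime factorization: 24 = 2^3·3.
f is primitive ⇔ z has order 24 in GF(5)[z]/(f), i.e. z^(24/q) ≠ 1 for each prime q | 24.
z^(12) mod f = 4.
z^(8) mod f = 4z + 1.
None equal 1, so z has full order 24; f is primitive.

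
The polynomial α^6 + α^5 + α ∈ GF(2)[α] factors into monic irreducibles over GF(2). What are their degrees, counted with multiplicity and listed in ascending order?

Write h(α) = α^6 + α^5 + α.
Roots in GF(2): h(0) = 0 → root; h(1) = 1.
Linear factors from roots: (α).
Complete factorization: h(α) = (α)·(α^2 + α + 1)·(α^3 + α + 1).
Factor degrees with multiplicity: 1 + 2 + 3 = 6.

1, 2, 3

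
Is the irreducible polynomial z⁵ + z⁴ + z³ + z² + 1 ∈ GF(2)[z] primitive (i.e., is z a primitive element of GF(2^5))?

Yes

Write f(z) = z⁵ + z⁴ + z³ + z² + 1.
|GF(2^5)^×| = 2^5 − 1 = 31. Prime factorization: 31 = 31.
f is primitive ⇔ z has order 31 in GF(2)[z]/(f), i.e. z^(31/q) ≠ 1 for each prime q | 31.
z^(1) mod f = z.
None equal 1, so z has full order 31; f is primitive.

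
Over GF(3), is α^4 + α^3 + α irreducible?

Write g(α) = α^4 + α^3 + α.
Check for roots in GF(3): g(0) = 0 → root; g(1) = 0 → root; g(2) = 2.
g(0) = 0, so (α) divides g(α); g is reducible.

No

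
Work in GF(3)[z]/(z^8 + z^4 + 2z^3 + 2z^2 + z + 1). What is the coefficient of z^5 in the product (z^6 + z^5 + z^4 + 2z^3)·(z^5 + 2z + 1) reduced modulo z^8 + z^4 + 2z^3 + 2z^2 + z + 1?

1

Multiply in GF(3)[z]: (z^6 + z^5 + z^4 + 2z^3)·(z^5 + 2z + 1) = z^11 + z^10 + z^9 + 2z^8 + 2z^7 + 2z^4 + 2z^3.
Reduce using z^8 ≡ 2z^4 + z^3 + z^2 + 2z + 2 (mod z^8 + z^4 + 2z^3 + 2z^2 + z + 1).
Reduced: z^7 + z^5 + z^4 + 1.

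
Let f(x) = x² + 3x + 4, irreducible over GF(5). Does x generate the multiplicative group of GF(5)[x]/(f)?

No

|GF(5^2)^×| = 5^2 − 1 = 24. Prime factorization: 24 = 2^3·3.
f is primitive ⇔ x has order 24 in GF(5)[x]/(f), i.e. x^(24/q) ≠ 1 for each prime q | 24.
x^(12) mod f = 1
x^(8) mod f = 3x + 4.
Since x^(12) = 1, the order of x divides 12 < 24; not primitive.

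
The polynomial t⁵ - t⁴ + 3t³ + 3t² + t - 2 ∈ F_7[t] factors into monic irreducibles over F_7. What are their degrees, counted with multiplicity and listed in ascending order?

5

Write f(t) = t⁵ - t⁴ + 3t³ + 3t² + t - 2.
Complete factorization: f(t) = (t⁵ - t⁴ + 3t³ + 3t² + t - 2).
Factor degrees with multiplicity: 5 = 5.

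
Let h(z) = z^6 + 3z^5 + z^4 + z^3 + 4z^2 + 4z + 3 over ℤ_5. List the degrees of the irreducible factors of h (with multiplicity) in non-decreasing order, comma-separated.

6

Roots in ℤ_5: h(0) = 3; h(1) = 2; h(2) = 1; h(3) = 2; h(4) = 1.
Complete factorization: h(z) = (z^6 + 3z^5 + z^4 + z^3 + 4z^2 + 4z + 3).
Factor degrees with multiplicity: 6 = 6.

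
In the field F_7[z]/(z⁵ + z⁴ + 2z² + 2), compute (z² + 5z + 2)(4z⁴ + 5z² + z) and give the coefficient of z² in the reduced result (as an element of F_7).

Multiply in F_7[z]: (z² + 5z + 2)·(4z⁴ + 5z² + z) = 4z⁶ + 6z⁵ + 6z⁴ + 5z³ + z² + 2z.
Reduce using z⁵ ≡ 6z⁴ + 5z² + 5 (mod z⁵ + z⁴ + 2z² + 2).
Reduced: 4z⁴ + 4z³ + 4z² + z + 3.

4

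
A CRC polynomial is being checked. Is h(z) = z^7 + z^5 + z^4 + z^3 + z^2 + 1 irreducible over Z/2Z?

Check for roots in Z/2Z: h(0) = 1; h(1) = 0 → root.
h(1) = 0, so (z − 1) divides h(z); h is reducible.

No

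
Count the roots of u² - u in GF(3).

2

Write g(u) = u² - u.
Evaluate at each of the 3 elements of GF(3):
g(0) = 0 → root; g(1) = 0 → root; g(2) = 2.
Roots: {0, 1}.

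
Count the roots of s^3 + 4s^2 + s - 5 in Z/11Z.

0

Write f(s) = s^3 + 4s^2 + s - 5.
Evaluate at each of the 11 elements of Z/11Z:
f(0) = 6; f(1) = 1; f(2) = 10; f(3) = 6; f(4) = 6; f(5) = 5; f(6) = 9; f(7) = 2; f(8) = 1; f(9) = 1; f(10) = 8.
No element is a root.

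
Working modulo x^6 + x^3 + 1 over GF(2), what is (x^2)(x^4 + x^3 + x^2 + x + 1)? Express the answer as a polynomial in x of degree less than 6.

Multiply in GF(2)[x]: (x^2)·(x^4 + x^3 + x^2 + x + 1) = x^6 + x^5 + x^4 + x^3 + x^2.
Reduce using x^6 ≡ x^3 + 1 (mod x^6 + x^3 + 1).
Reduced: x^5 + x^4 + x^2 + 1.

x^5 + x^4 + x^2 + 1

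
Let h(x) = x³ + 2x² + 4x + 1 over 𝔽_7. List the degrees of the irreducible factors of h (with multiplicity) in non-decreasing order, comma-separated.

1, 2

Linear factors from roots: (x + 2).
Complete factorization: h(x) = (x + 2)·(x² + 4).
Factor degrees with multiplicity: 1 + 2 = 3.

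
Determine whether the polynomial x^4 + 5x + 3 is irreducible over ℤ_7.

Yes

Write g(x) = x^4 + 5x + 3.
Check for roots in ℤ_7: g(0) = 3; g(1) = 2; g(2) = 1; g(3) = 1; g(4) = 6; g(5) = 2; g(6) = 6.
No roots, so no linear factors.
Degree-2 irreducible divisors: test the 21 monic irreducibles of degree 2 over GF(7).
None of them divide g (all give nonzero remainder).
No irreducible factor of degree ≤ 2 exists, so g is irreducible over GF(7).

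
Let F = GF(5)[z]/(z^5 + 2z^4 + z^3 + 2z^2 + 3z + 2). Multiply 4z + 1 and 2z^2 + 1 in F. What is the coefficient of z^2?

Multiply in GF(5)[z]: (4z + 1)·(2z^2 + 1) = 3z^3 + 2z^2 + 4z + 1.
Reduced: 3z^3 + 2z^2 + 4z + 1.

2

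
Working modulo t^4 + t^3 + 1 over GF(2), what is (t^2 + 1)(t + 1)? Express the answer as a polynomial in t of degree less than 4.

Multiply in GF(2)[t]: (t^2 + 1)·(t + 1) = t^3 + t^2 + t + 1.
Reduced: t^3 + t^2 + t + 1.

t^3 + t^2 + t + 1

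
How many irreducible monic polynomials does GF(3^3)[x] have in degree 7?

The number of monic irreducibles of degree 7 over GF(27) is (1/7)·Σ_{d∣7} μ(7/d) 27^d.
Divisors of 7: 1, 7; μ(7/d) for each: -1, 1.
Σ = − 27^1 + 27^7 = 10460353176.
N = 10460353176/7 = 1494336168.

1494336168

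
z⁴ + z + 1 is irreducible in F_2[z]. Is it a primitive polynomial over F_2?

Yes

Write f(z) = z⁴ + z + 1.
|GF(2^4)^×| = 2^4 − 1 = 15. Prime factorization: 15 = 3·5.
f is primitive ⇔ z has order 15 in GF(2)[z]/(f), i.e. z^(15/q) ≠ 1 for each prime q | 15.
z^(5) mod f = z² + z.
z^(3) mod f = z³.
None equal 1, so z has full order 15; f is primitive.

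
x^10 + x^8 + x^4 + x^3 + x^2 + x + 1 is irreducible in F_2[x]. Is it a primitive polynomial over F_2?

Write f(x) = x^10 + x^8 + x^4 + x^3 + x^2 + x + 1.
|GF(2^10)^×| = 2^10 − 1 = 1023. Prime factorization: 1023 = 3·11·31.
f is primitive ⇔ x has order 1023 in GF(2)[x]/(f), i.e. x^(1023/q) ≠ 1 for each prime q | 1023.
x^(341) mod f = 1
x^(93) mod f = x^9 + x^8 + x^7 + x^6 + x^5.
x^(33) mod f = x^8 + x^6 + x^5 + x^2 + 1.
Since x^(341) = 1, the order of x divides 341 < 1023; not primitive.

No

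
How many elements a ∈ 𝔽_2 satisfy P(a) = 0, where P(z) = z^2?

1

Evaluate at each of the 2 elements of 𝔽_2:
P(0) = 0 → root; P(1) = 1.
Roots: {0}.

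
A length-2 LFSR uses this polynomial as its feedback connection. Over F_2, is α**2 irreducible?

Write f(α) = α**2.
Check for roots in F_2: f(0) = 0 → root; f(1) = 1.
f(0) = 0, so (α) divides f(α); f is reducible.

No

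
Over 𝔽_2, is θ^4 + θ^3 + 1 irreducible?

Yes

Write m(θ) = θ^4 + θ^3 + 1.
Check for roots in 𝔽_2: m(0) = 1; m(1) = 1.
No roots, so no linear factors.
Monic irreducibles of degree 2 over GF(2): θ^2 + θ + 1.
None of them divide m (all give nonzero remainder).
No irreducible factor of degree ≤ 2 exists, so m is irreducible over GF(2).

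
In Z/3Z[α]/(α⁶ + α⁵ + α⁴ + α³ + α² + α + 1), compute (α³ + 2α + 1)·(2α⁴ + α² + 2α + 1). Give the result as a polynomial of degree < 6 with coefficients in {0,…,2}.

2α^5 + α^4 + 2α^2 + α

Multiply in Z/3Z[α]: (α³ + 2α + 1)·(2α⁴ + α² + 2α + 1) = 2α⁷ + 2α⁵ + α⁴ + 2α² + α + 1.
Reduce using α⁶ ≡ 2α⁵ + 2α⁴ + 2α³ + 2α² + 2α + 2 (mod α⁶ + α⁵ + α⁴ + α³ + α² + α + 1).
Reduced: 2α⁵ + α⁴ + 2α² + α.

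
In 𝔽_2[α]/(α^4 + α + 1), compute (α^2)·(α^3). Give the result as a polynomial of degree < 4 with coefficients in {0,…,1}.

Multiply in 𝔽_2[α]: (α^2)·(α^3) = α^5.
Reduce using α^4 ≡ α + 1 (mod α^4 + α + 1).
Reduced: α^2 + α.

α^2 + α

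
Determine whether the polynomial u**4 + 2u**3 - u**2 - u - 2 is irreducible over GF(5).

Yes

Write m(u) = u**4 + 2u**3 - u**2 - u - 2.
Check for roots in GF(5): m(0) = 3; m(1) = 4; m(2) = 4; m(3) = 1; m(4) = 2.
No roots, so no linear factors.
Degree-2 irreducible divisors: test the 10 monic irreducibles of degree 2 over GF(5).
None of them divide m (all give nonzero remainder).
No irreducible factor of degree ≤ 2 exists, so m is irreducible over GF(5).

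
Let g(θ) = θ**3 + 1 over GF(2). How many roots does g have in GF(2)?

Evaluate at each of the 2 elements of GF(2):
g(0) = 1; g(1) = 0 → root.
Roots: {1}.

1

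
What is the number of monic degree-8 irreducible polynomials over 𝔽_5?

The number of monic irreducibles of degree 8 over GF(5) is (1/8)·Σ_{d∣8} μ(8/d) 5^d.
Divisors of 8: 1, 2, 4, 8; μ(8/d) for each: 0, 0, -1, 1.
Σ = − 5^4 + 5^8 = 390000.
N = 390000/8 = 48750.

48750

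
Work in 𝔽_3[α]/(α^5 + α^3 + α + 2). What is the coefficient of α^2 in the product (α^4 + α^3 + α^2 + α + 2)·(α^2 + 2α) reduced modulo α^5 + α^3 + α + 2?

0

Multiply in 𝔽_3[α]: (α^4 + α^3 + α^2 + α + 2)·(α^2 + 2α) = α^6 + α^2 + α.
Reduce using α^5 ≡ 2α^3 + 2α + 1 (mod α^5 + α^3 + α + 2).
Reduced: 2α^4 + 2α.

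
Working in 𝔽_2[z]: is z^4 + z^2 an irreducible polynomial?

No

Write g(z) = z^4 + z^2.
Check for roots in 𝔽_2: g(0) = 0 → root; g(1) = 0 → root.
g(0) = 0, so (z) divides g(z); g is reducible.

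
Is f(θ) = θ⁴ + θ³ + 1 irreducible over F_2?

Check for roots in F_2: f(0) = 1; f(1) = 1.
No roots, so no linear factors.
Monic irreducibles of degree 2 over GF(2): θ² + θ + 1.
None of them divide f (all give nonzero remainder).
No irreducible factor of degree ≤ 2 exists, so f is irreducible over GF(2).

Yes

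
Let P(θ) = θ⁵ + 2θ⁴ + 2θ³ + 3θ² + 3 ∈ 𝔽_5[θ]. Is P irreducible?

No

Check for roots in 𝔽_5: P(0) = 3; P(1) = 1; P(2) = 0 → root; P(3) = 4; P(4) = 0 → root.
P(2) = 0, so (θ − 2) divides P(θ); P is reducible.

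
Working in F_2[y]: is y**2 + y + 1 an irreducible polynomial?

Yes

Write h(y) = y**2 + y + 1.
Check for roots in F_2: h(0) = 1; h(1) = 1.
No roots. A degree-2 polynomial over a field with no linear factor is irreducible.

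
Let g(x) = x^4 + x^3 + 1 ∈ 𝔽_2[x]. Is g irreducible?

Check for roots in 𝔽_2: g(0) = 1; g(1) = 1.
No roots, so no linear factors.
Monic irreducibles of degree 2 over GF(2): x^2 + x + 1.
None of them divide g (all give nonzero remainder).
No irreducible factor of degree ≤ 2 exists, so g is irreducible over GF(2).

Yes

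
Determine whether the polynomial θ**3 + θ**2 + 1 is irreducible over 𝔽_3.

Write f(θ) = θ**3 + θ**2 + 1.
Check for roots in 𝔽_3: f(0) = 1; f(1) = 0 → root; f(2) = 1.
f(1) = 0, so (θ − 1) divides f(θ); f is reducible.

No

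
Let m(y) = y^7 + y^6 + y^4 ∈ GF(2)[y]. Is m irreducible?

Check for roots in GF(2): m(0) = 0 → root; m(1) = 1.
m(0) = 0, so (y) divides m(y); m is reducible.

No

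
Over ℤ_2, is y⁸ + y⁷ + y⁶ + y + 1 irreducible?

Write m(y) = y⁸ + y⁷ + y⁶ + y + 1.
Check for roots in ℤ_2: m(0) = 1; m(1) = 1.
No roots, so no linear factors.
Monic irreducibles of degree 2 over GF(2): y² + y + 1.
None of them divide m (all give nonzero remainder).
Monic irreducibles of degree 3 over GF(2): y³ + y + 1, y³ + y² + 1.
None of them divide m (all give nonzero remainder).
Monic irreducibles of degree 4 over GF(2): y⁴ + y + 1, y⁴ + y³ + 1, y⁴ + y³ + y² + y + 1.
None of them divide m (all give nonzero remainder).
No irreducible factor of degree ≤ 4 exists, so m is irreducible over GF(2).

Yes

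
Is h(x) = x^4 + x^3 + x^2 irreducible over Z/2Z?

No

Check for roots in Z/2Z: h(0) = 0 → root; h(1) = 1.
h(0) = 0, so (x) divides h(x); h is reducible.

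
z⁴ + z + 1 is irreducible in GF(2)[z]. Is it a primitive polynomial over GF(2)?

Write f(z) = z⁴ + z + 1.
|GF(2^4)^×| = 2^4 − 1 = 15. Prime factorization: 15 = 3·5.
f is primitive ⇔ z has order 15 in GF(2)[z]/(f), i.e. z^(15/q) ≠ 1 for each prime q | 15.
z^(5) mod f = z² + z.
z^(3) mod f = z³.
None equal 1, so z has full order 15; f is primitive.

Yes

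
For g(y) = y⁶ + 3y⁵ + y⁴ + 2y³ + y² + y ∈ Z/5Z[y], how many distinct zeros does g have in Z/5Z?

Evaluate at each of the 5 elements of Z/5Z:
g(0) = 0 → root; g(1) = 4; g(2) = 3; g(3) = 0 → root; g(4) = 2.
Roots: {0, 3}.

2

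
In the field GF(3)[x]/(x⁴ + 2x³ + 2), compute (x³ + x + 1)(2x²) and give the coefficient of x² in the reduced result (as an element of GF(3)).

Multiply in GF(3)[x]: (x³ + x + 1)·(2x²) = 2x⁵ + 2x³ + 2x².
Reduce using x⁴ ≡ x³ + 1 (mod x⁴ + 2x³ + 2).
Reduced: x³ + 2x² + 2x + 2.

2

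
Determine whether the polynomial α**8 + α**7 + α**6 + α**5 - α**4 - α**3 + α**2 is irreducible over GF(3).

Write m(α) = α**8 + α**7 + α**6 + α**5 - α**4 - α**3 + α**2.
Check for roots in GF(3): m(0) = 0 → root; m(1) = 0 → root; m(2) = 1.
m(0) = 0, so (α) divides m(α); m is reducible.

No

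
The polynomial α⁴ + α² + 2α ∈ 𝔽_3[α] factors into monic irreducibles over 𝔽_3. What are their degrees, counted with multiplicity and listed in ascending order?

1, 1, 2

Write g(α) = α⁴ + α² + 2α.
Roots in 𝔽_3: g(0) = 0 → root; g(1) = 1; g(2) = 0 → root.
Linear factors from roots: (α), (α + 1).
Complete factorization: g(α) = (α)·(α + 1)·(α² + 2α + 2).
Factor degrees with multiplicity: 1 + 1 + 2 = 4.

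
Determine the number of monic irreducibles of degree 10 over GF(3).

x^(3^10) − x is the product of all monic irreducibles of degree dividing 10; Möbius inversion gives N = (1/10) Σ μ(10/d)·3^d.
Divisors of 10: 1, 2, 5, 10; μ(10/d) for each: 1, -1, -1, 1.
Σ = 3^1 − 3^2 − 3^5 + 3^10 = 58800.
N = 58800/10 = 5880.

5880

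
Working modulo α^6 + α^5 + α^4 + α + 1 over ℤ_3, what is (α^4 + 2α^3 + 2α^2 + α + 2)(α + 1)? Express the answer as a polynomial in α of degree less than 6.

Multiply in ℤ_3[α]: (α^4 + 2α^3 + 2α^2 + α + 2)·(α + 1) = α^5 + α^3 + 2.
Reduced: α^5 + α^3 + 2.

α^5 + α^3 + 2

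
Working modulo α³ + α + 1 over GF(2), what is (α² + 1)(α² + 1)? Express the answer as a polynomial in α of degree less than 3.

Multiply in GF(2)[α]: (α² + 1)·(α² + 1) = α⁴ + 1.
Reduce using α³ ≡ α + 1 (mod α³ + α + 1).
Reduced: α² + α + 1.

α^2 + α + 1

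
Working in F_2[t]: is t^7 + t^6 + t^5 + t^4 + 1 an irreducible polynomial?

Write h(t) = t^7 + t^6 + t^5 + t^4 + 1.
Check for roots in F_2: h(0) = 1; h(1) = 1.
No roots, so no linear factors.
Monic irreducibles of degree 2 over GF(2): t^2 + t + 1.
None of them divide h (all give nonzero remainder).
Monic irreducibles of degree 3 over GF(2): t^3 + t + 1, t^3 + t^2 + 1.
None of them divide h (all give nonzero remainder).
No irreducible factor of degree ≤ 3 exists, so h is irreducible over GF(2).

Yes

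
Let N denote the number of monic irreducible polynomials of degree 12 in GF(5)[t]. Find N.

x^(5^12) − x is the product of all monic irreducibles of degree dividing 12; Möbius inversion gives N = (1/12) Σ μ(12/d)·5^d.
Divisors of 12: 1, 2, 3, 4, 6, 12; μ(12/d) for each: 0, 1, 0, -1, -1, 1.
Σ = 5^2 − 5^4 − 5^6 + 5^12 = 244124400.
N = 244124400/12 = 20343700.

20343700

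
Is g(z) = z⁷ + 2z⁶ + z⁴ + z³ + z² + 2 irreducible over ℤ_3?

Check for roots in ℤ_3: g(0) = 2; g(1) = 2; g(2) = 1.
No roots, so no linear factors.
Monic irreducibles of degree 2 over GF(3): z² + 1, z² + z + 2, z² + 2z + 2.
None of them divide g (all give nonzero remainder).
Degree-3 irreducible divisors: test the 8 monic irreducibles of degree 3 over GF(3).
None of them divide g (all give nonzero remainder).
No irreducible factor of degree ≤ 3 exists, so g is irreducible over GF(3).

Yes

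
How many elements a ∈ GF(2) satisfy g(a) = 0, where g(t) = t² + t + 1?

Evaluate at each of the 2 elements of GF(2):
g(0) = 1; g(1) = 1.
No element is a root.

0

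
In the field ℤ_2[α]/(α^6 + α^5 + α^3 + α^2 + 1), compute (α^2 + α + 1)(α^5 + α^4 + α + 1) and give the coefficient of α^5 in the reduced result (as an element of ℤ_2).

Multiply in ℤ_2[α]: (α^2 + α + 1)·(α^5 + α^4 + α + 1) = α^7 + α^4 + α^3 + 1.
Reduce using α^6 ≡ α^5 + α^3 + α^2 + 1 (mod α^6 + α^5 + α^3 + α^2 + 1).
Reduced: α^5 + α^3 + α^2 + α.

1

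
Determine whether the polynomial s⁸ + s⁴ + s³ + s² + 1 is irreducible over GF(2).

Yes

Write g(s) = s⁸ + s⁴ + s³ + s² + 1.
Check for roots in GF(2): g(0) = 1; g(1) = 1.
No roots, so no linear factors.
Monic irreducibles of degree 2 over GF(2): s² + s + 1.
None of them divide g (all give nonzero remainder).
Monic irreducibles of degree 3 over GF(2): s³ + s + 1, s³ + s² + 1.
None of them divide g (all give nonzero remainder).
Monic irreducibles of degree 4 over GF(2): s⁴ + s + 1, s⁴ + s³ + 1, s⁴ + s³ + s² + s + 1.
None of them divide g (all give nonzero remainder).
No irreducible factor of degree ≤ 4 exists, so g is irreducible over GF(2).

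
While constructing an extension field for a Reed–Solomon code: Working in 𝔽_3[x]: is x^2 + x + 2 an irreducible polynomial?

Write g(x) = x^2 + x + 2.
Check for roots in 𝔽_3: g(0) = 2; g(1) = 1; g(2) = 2.
No roots. A degree-2 polynomial over a field with no linear factor is irreducible.

Yes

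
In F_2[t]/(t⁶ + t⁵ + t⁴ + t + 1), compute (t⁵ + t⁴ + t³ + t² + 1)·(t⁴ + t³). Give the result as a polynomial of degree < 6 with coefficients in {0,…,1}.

Multiply in F_2[t]: (t⁵ + t⁴ + t³ + t² + 1)·(t⁴ + t³) = t⁹ + t⁵ + t⁴ + t³.
Reduce using t⁶ ≡ t⁵ + t⁴ + t + 1 (mod t⁶ + t⁵ + t⁴ + t + 1).
Reduced: t⁴ + t³ + t² + t + 1.

t^4 + t^3 + t^2 + t + 1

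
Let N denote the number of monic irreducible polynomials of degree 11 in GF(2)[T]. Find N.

By the necklace-counting formula, N_2(11) = (1/11) Σ_{d|11} μ(11/d)·2^d.
Divisors of 11: 1, 11; μ(11/d) for each: -1, 1.
Σ = − 2^1 + 2^11 = 2046.
N = 2046/11 = 186.

186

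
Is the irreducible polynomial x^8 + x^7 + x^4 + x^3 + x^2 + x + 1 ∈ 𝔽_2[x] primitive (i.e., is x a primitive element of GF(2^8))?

No

Write f(x) = x^8 + x^7 + x^4 + x^3 + x^2 + x + 1.
|GF(2^8)^×| = 2^8 − 1 = 255. Prime factorization: 255 = 3·5·17.
f is primitive ⇔ x has order 255 in GF(2)[x]/(f), i.e. x^(255/q) ≠ 1 for each prime q | 255.
x^(85) mod f = x^7 + x^6 + x^5 + x^4 + x^3 + x + 1.
x^(51) mod f = 1
x^(15) mod f = x^7 + x^6 + x^5 + x^4 + 1.
Since x^(51) = 1, the order of x divides 51 < 255; not primitive.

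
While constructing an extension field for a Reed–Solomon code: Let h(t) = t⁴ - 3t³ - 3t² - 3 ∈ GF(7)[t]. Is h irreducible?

Check for roots in GF(7): h(0) = 4; h(1) = 6; h(2) = 5; h(3) = 5; h(4) = 6; h(5) = 4; h(6) = 5.
No roots, so no linear factors.
Degree-2 irreducible divisors: test the 21 monic irreducibles of degree 2 over GF(7).
None of them divide h (all give nonzero remainder).
No irreducible factor of degree ≤ 2 exists, so h is irreducible over GF(7).

Yes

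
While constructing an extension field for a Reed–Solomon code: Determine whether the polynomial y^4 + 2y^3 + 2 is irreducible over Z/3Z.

Write m(y) = y^4 + 2y^3 + 2.
Check for roots in Z/3Z: m(0) = 2; m(1) = 2; m(2) = 1.
No roots, so no linear factors.
Monic irreducibles of degree 2 over GF(3): y^2 + 1, y^2 + y + 2, y^2 + 2y + 2.
None of them divide m (all give nonzero remainder).
No irreducible factor of degree ≤ 2 exists, so m is irreducible over GF(3).

Yes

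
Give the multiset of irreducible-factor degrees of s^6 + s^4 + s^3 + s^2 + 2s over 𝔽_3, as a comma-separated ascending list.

1, 1, 1, 3

Write f(s) = s^6 + s^4 + s^3 + s^2 + 2s.
Roots in 𝔽_3: f(0) = 0 → root; f(1) = 0 → root; f(2) = 0 → root.
Linear factors from roots: (s), (s + 2), (s + 1).
Complete factorization: f(s) = (s)·(s + 1)·(s + 2)·(s^3 + 2s + 1).
Factor degrees with multiplicity: 1 + 1 + 1 + 3 = 6.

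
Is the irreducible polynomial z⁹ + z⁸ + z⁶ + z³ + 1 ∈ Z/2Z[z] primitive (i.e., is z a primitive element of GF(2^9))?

Write f(z) = z⁹ + z⁸ + z⁶ + z³ + 1.
|GF(2^9)^×| = 2^9 − 1 = 511. Prime factorization: 511 = 7·73.
f is primitive ⇔ z has order 511 in GF(2)[z]/(f), i.e. z^(511/q) ≠ 1 for each prime q | 511.
z^(73) mod f = 1
z^(7) mod f = z⁷.
Since z^(73) = 1, the order of z divides 73 < 511; not primitive.

No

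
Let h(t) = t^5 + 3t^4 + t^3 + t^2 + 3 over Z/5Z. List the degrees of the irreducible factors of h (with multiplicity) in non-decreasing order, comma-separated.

1, 1, 1, 2

Roots in Z/5Z: h(0) = 3; h(1) = 4; h(2) = 0 → root; h(3) = 0 → root; h(4) = 0 → root.
Linear factors from roots: (t + 3), (t + 2), (t + 1).
Complete factorization: h(t) = (t + 1)·(t + 2)·(t + 3)·(t^2 + 2t + 3).
Factor degrees with multiplicity: 1 + 1 + 1 + 2 = 5.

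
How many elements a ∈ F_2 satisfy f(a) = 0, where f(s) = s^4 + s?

Evaluate at each of the 2 elements of F_2:
f(0) = 0 → root; f(1) = 0 → root.
Roots: {0, 1}.

2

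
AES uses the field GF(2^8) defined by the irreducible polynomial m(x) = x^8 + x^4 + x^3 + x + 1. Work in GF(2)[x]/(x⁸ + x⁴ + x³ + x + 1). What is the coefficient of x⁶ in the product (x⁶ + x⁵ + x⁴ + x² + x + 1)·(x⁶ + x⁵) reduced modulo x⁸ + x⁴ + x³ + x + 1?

0

Multiply in GF(2)[x]: (x⁶ + x⁵ + x⁴ + x² + x + 1)·(x⁶ + x⁵) = x¹² + x⁹ + x⁸ + x⁵.
Reduce using x⁸ ≡ x⁴ + x³ + x + 1 (mod x⁸ + x⁴ + x³ + x + 1).
Reduced: x⁷ + x⁵ + x² + x.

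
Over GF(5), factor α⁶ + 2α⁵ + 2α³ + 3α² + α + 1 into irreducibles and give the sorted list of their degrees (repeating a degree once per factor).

1, 1, 1, 1, 2

Write h(α) = α⁶ + 2α⁵ + 2α³ + 3α² + α + 1.
Roots in GF(5): h(0) = 1; h(1) = 0 → root; h(2) = 4; h(3) = 0 → root; h(4) = 0 → root.
Linear factors from roots: (α + 4), (α + 2), (α + 1).
Complete factorization: h(α) = (α + 2)·(α + 4)·(α + 1)^2·(α² + 4α + 2).
Factor degrees with multiplicity: 1 + 1 + 1 + 1 + 2 = 6.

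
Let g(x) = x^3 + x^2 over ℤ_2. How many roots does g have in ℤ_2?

2

Evaluate at each of the 2 elements of ℤ_2:
g(0) = 0 → root; g(1) = 0 → root.
Roots: {0, 1}.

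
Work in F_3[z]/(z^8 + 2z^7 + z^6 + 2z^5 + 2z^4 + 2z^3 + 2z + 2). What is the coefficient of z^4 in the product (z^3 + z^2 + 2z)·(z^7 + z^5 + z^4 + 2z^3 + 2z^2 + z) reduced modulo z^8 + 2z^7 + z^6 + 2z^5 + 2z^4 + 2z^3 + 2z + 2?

Multiply in F_3[z]: (z^3 + z^2 + 2z)·(z^7 + z^5 + z^4 + 2z^3 + 2z^2 + z) = z^10 + z^9 + 2z^7 + 2z^6 + z^4 + 2z^3 + 2z^2.
Reduce using z^8 ≡ z^7 + 2z^6 + z^5 + z^4 + z^3 + z + 1 (mod z^8 + 2z^7 + z^6 + 2z^5 + 2z^4 + 2z^3 + 2z + 2).
Reduced: 2z^7 + z^6 + z^5 + z^4 + z^3 + 2z^2 + 1.

1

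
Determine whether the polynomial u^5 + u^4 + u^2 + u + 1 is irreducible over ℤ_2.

Yes

Write m(u) = u^5 + u^4 + u^2 + u + 1.
Check for roots in ℤ_2: m(0) = 1; m(1) = 1.
No roots, so no linear factors.
Monic irreducibles of degree 2 over GF(2): u^2 + u + 1.
None of them divide m (all give nonzero remainder).
No irreducible factor of degree ≤ 2 exists, so m is irreducible over GF(2).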